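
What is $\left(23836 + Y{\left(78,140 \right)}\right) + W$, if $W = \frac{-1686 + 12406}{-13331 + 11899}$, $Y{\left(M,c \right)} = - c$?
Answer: $\frac{4240244}{179} \approx 23689.0$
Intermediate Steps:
$W = - \frac{1340}{179}$ ($W = \frac{10720}{-1432} = 10720 \left(- \frac{1}{1432}\right) = - \frac{1340}{179} \approx -7.486$)
$\left(23836 + Y{\left(78,140 \right)}\right) + W = \left(23836 - 140\right) - \frac{1340}{179} = 23696 - \frac{1340}{179} = \frac{4240244}{179}$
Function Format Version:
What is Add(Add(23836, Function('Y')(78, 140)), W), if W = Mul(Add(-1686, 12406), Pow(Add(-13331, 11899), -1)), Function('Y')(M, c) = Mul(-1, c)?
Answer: Rational(4240244, 179) ≈ 23689.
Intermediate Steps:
W = Rational(-1340, 179) (W = Mul(10720, Pow(-1432, -1)) = Mul(10720, Rational(-1, 1432)) = Rational(-1340, 179) ≈ -7.4860)
Add(Add(23836, Function('Y')(78, 140)), W) = Add(Add(23836, Mul(-1, 140)), Rational(-1340, 179)) = Add(Add(23836, -140), Rational(-1340, 179)) = Add(23696, Rational(-1340, 179)) = Rational(4240244, 179)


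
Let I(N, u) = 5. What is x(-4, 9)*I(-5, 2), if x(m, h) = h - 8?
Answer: 5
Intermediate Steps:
x(m, h) = -8 + h
x(-4, 9)*I(-5, 2) = (-8 + 9)*5 = 1*5 = 5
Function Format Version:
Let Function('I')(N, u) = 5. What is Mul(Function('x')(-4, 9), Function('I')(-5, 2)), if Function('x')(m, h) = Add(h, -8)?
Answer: 5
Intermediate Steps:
Function('x')(m, h) = Add(-8, h)
Mul(Function('x')(-4, 9), Function('I')(-5, 2)) = Mul(Add(-8, 9), 5) = Mul(1, 5) = 5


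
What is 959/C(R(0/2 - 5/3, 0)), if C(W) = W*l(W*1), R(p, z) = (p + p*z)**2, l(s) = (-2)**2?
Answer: 8631/100 ≈ 86.310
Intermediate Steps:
l(s) = 4
C(W) = 4*W (C(W) = W*4 = 4*W)
959/C(R(0/2 - 5/3, 0)) = 959/((4*((0/2 - 5/3)**2*(1 + 0)**2))) = 959/((4*((0*(1/2) - 5*1/3)**2*1**2))) = 959/((4*((0 - 5/3)**2*1))) = 959/((4*((-5/3)**2*1))) = 959/((4*((25/9)*1))) = 959/((4*(25/9))) = 959/(100/9) = 959*(9/100) = 8631/100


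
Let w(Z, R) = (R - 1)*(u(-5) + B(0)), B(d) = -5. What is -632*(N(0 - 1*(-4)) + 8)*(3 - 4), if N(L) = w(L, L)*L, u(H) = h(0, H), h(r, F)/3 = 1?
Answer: -10112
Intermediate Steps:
h(r, F) = 3 (h(r, F) = 3*1 = 3)
u(H) = 3
w(Z, R) = 2 - 2*R (w(Z, R) = (R - 1)*(3 - 5) = (-1 + R)*(-2) = 2 - 2*R)
N(L) = L*(2 - 2*L) (N(L) = (2 - 2*L)*L = L*(2 - 2*L))
-632*(N(0 - 1*(-4)) + 8)*(3 - 4) = -632*(2*(0 - 1*(-4))*(1 - (0 - 1*(-4))) + 8)*(3 - 4) = -632*(2*(0 + 4)*(1 - (0 + 4)) + 8)*(-1) = -632*(2*4*(1 - 1*4) + 8)*(-1) = -632*(2*4*(1 - 4) + 8)*(-1) = -632*(2*4*(-3) + 8)*(-1) = -632*(-24 + 8)*(-1) = -(-10112)*(-1) = -632*16 = -10112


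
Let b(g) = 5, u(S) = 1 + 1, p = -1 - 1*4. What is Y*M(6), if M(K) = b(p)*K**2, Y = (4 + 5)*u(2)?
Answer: 3240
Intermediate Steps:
p = -5 (p = -1 - 4 = -5)
u(S) = 2
Y = 18 (Y = (4 + 5)*2 = 9*2 = 18)
M(K) = 5*K**2
Y*M(6) = 18*(5*6**2) = 18*(5*36) = 18*180 = 3240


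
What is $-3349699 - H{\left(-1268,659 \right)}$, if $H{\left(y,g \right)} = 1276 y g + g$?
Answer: $1062890554$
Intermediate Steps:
$H{\left(y,g \right)} = g + 1276 g y$ ($H{\left(y,g \right)} = 1276 g y + g = g + 1276 g y$)
$-3349699 - H{\left(-1268,659 \right)} = -3349699 - 659 \left(1 + 1276 \left(-1268\right)\right) = -3349699 - 659 \left(1 - 1617968\right) = -3349699 - 659 \left(-1617967\right) = -3349699 - -1066240253 = -3349699 + 1066240253 = 1062890554$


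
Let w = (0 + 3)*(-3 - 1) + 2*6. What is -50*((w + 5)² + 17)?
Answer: -2100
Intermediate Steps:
w = 0 (w = 3*(-4) + 12 = -12 + 12 = 0)
-50*((w + 5)² + 17) = -50*((0 + 5)² + 17) = -50*(5² + 17) = -50*(25 + 17) = -50*42 = -2100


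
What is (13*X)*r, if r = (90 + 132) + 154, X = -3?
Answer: -14664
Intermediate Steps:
r = 376 (r = 222 + 154 = 376)
(13*X)*r = (13*(-3))*376 = -39*376 = -14664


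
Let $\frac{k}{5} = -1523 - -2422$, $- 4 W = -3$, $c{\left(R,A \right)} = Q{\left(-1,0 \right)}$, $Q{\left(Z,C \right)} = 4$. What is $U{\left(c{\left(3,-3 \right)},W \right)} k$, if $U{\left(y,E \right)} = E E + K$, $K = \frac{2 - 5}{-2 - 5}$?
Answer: $\frac{498945}{112} \approx 4454.9$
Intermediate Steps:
$K = \frac{3}{7}$ ($K = - \frac{3}{-7} = \left(-3\right) \left(- \frac{1}{7}\right) = \frac{3}{7} \approx 0.42857$)
$c{\left(R,A \right)} = 4$
$W = \frac{3}{4}$ ($W = \left(- \frac{1}{4}\right) \left(-3\right) = \frac{3}{4} \approx 0.75$)
$k = 4495$ ($k = 5 \left(-1523 - -2422\right) = 5 \left(-1523 + 2422\right) = 5 \cdot 899 = 4495$)
$U{\left(y,E \right)} = \frac{3}{7} + E^{2}$ ($U{\left(y,E \right)} = E E + \frac{3}{7} = E^{2} + \frac{3}{7} = \frac{3}{7} + E^{2}$)
$U{\left(c{\left(3,-3 \right)},W \right)} k = \left(\frac{3}{7} + \left(\frac{3}{4}\right)^{2}\right) 4495 = \left(\frac{3}{7} + \frac{9}{16}\right) 4495 = \frac{111}{112} \cdot 4495 = \frac{498945}{112}$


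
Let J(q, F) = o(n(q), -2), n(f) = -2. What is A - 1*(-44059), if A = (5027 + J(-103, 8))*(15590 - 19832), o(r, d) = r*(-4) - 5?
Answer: -21293201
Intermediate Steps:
o(r, d) = -5 - 4*r (o(r, d) = -4*r - 5 = -5 - 4*r)
J(q, F) = 3 (J(q, F) = -5 - 4*(-2) = -5 + 8 = 3)
A = -21337260 (A = (5027 + 3)*(15590 - 19832) = 5030*(-4242) = -21337260)
A - 1*(-44059) = -21337260 - 1*(-44059) = -21337260 + 44059 = -21293201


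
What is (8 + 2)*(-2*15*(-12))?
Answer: 3600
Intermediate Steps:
(8 + 2)*(-2*15*(-12)) = 10*(-30*(-12)) = 10*360 = 3600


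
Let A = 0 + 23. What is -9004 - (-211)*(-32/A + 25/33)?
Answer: -6935527/759 ≈ -9137.7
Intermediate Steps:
A = 23
-9004 - (-211)*(-32/A + 25/33) = -9004 - (-211)*(-32/23 + 25/33) = -9004 - (-211)*(-481)/759 = -9004 - 1*101491/759 = -9004 - 101491/759 = -6935527/759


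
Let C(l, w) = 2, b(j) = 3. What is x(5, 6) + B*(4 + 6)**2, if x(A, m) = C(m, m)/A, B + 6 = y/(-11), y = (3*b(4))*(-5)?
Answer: -10478/55 ≈ -190.51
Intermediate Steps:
y = -45 (y = (3*3)*(-5) = 9*(-5) = -45)
B = -21/11 (B = -6 - 45/(-11) = -6 - 45*(-1/11) = -6 + 45/11 = -21/11 ≈ -1.9091)
x(A, m) = 2/A
x(5, 6) + B*(4 + 6)**2 = 2/5 - 21*(4 + 6)**2/11 = 2*(1/5) - 21/11*10**2 = 2/5 - 21/11*100 = 2/5 - 2100/11 = -10478/55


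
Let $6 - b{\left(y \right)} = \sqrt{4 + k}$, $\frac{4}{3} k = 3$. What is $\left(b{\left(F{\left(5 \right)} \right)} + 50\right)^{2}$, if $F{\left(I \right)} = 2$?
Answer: $\frac{11449}{4} \approx 2862.3$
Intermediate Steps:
$k = \frac{9}{4}$ ($k = \frac{3}{4} \cdot 3 = \frac{9}{4} \approx 2.25$)
$b{\left(y \right)} = \frac{7}{2}$ ($b{\left(y \right)} = 6 - \sqrt{4 + \frac{9}{4}} = 6 - \sqrt{\frac{25}{4}} = 6 - \frac{5}{2} = \frac{7}{2}$)
$\left(b{\left(F{\left(5 \right)} \right)} + 50\right)^{2} = \left(\frac{7}{2} + 50\right)^{2} = \left(\frac{107}{2}\right)^{2} = \frac{11449}{4}$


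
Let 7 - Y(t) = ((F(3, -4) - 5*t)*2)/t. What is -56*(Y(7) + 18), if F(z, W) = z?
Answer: -1912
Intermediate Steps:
Y(t) = 7 - (6 - 10*t)/t (Y(t) = 7 - (3 - 5*t)*2/t = 7 - (6 - 10*t)/t)
-56*(Y(7) + 18) = -56*((17 - 6/7) + 18) = -56*(113/7 + 18) = -56*239/7 = -1912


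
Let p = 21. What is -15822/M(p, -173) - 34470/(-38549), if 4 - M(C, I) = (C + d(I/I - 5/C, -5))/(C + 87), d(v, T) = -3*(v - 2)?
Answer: -461002968198/109903199 ≈ -4194.6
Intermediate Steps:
d(v, T) = 6 - 3*v (d(v, T) = -3*(-2 + v) = 6 - 3*v)
M(C, I) = 4 - (3 + C + 15/C)/(87 + C) (M(C, I) = 4 - (C + (6 - 3*(I/I - 5/C)))/(C + 87) = 4 - (C + (6 - 3*(1 - 5/C)))/(87 + C) = 4 - (C + (6 + (-3 + 15/C)))/(87 + C) = 4 - (C + (3 + 15/C))/(87 + C) = 4 - (3 + C + 15/C)/(87 + C))
-15822/M(p, -173) - 34470/(-38549) = -15822*7*(87 + 21)/(-5 + 21² + 115*21) - 34470/(-38549) = -15822*756/(-5 + 441 + 2415) - 34470*(-1/38549) = -15822/(3*(1/21)*(1/108)*2851) + 34470/38549 = -15822/2851/756 + 34470/38549 = -15822*756/2851 + 34470/38549 = -11961432/2851 + 34470/38549 = -461002968198/109903199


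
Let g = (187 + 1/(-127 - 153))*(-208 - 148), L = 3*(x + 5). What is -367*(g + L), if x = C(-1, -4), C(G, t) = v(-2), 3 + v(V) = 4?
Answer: 1709739597/70 ≈ 2.4425e+7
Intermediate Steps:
v(V) = 1 (v(V) = -3 + 4 = 1)
C(G, t) = 1
x = 1
L = 18 (L = 3*(1 + 5) = 3*6 = 18)
g = -4659951/70 (g = (187 + 1/(-280))*(-356) = (187 - 1/280)*(-356) = (52359/280)*(-356) = -4659951/70 ≈ -66571.)
-367*(g + L) = -367*(-4659951/70 + 18) = -367*(-4658691/70) = 1709739597/70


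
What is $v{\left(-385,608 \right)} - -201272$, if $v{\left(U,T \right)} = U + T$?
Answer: $201495$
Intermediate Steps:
$v{\left(U,T \right)} = T + U$
$v{\left(-385,608 \right)} - -201272 = \left(608 - 385\right) - -201272 = 223 + 201272 = 201495$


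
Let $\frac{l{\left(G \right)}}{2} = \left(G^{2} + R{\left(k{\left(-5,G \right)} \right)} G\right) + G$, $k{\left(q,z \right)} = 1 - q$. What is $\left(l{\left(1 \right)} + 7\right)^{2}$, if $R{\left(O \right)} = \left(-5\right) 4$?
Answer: $841$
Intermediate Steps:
$R{\left(O \right)} = -20$
$l{\left(G \right)} = - 38 G + 2 G^{2}$ ($l{\left(G \right)} = 2 \left(\left(G^{2} - 20 G\right) + G\right) = 2 \left(G^{2} - 19 G\right) = - 38 G + 2 G^{2}$)
$\left(l{\left(1 \right)} + 7\right)^{2} = \left(2 \cdot 1 \left(-19 + 1\right) + 7\right)^{2} = \left(2 \cdot 1 \left(-18\right) + 7\right)^{2} = \left(-36 + 7\right)^{2} = \left(-29\right)^{2} = 841$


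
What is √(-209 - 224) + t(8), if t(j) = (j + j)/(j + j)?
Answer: 1 + I*√433 ≈ 1.0 + 20.809*I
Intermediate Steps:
t(j) = 1 (t(j) = (2*j)/((2*j)) = (2*j)*(1/(2*j)) = 1)
√(-209 - 224) + t(8) = √(-209 - 224) + 1 = √(-433) + 1 = I*√433 + 1 = 1 + I*√433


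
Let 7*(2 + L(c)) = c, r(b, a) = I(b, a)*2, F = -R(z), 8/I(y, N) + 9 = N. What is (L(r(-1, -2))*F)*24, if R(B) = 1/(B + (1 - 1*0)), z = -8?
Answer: -4080/539 ≈ -7.5696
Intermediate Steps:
I(y, N) = 8/(-9 + N)
R(B) = 1/(1 + B) (R(B) = 1/(B + (1 + 0)) = 1/(B + 1) = 1/(1 + B))
F = 1/7 (F = -1/(1 - 8) = -1/(-7) = -1*(-1/7) = 1/7 ≈ 0.14286)
r(b, a) = 16/(-9 + a) (r(b, a) = (8/(-9 + a))*2 = 16/(-9 + a))
L(c) = -2 + c/7
(L(r(-1, -2))*F)*24 = ((-2 + (16/(-9 - 2))/7)*(1/7))*24 = ((-2 + (16/(-11))/7)*(1/7))*24 = ((-2 + (16*(-1/11))/7)*(1/7))*24 = ((-2 + (1/7)*(-16/11))*(1/7))*24 = ((-2 - 16/77)*(1/7))*24 = -170/77*1/7*24 = -170/539*24 = -4080/539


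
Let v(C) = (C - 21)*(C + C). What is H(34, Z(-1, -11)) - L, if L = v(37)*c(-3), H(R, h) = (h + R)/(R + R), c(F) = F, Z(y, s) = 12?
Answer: 120791/34 ≈ 3552.7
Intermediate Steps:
H(R, h) = (R + h)/(2*R) (H(R, h) = (R + h)/((2*R)) = (R + h)*(1/(2*R)) = (R + h)/(2*R))
v(C) = 2*C*(-21 + C) (v(C) = (-21 + C)*(2*C) = 2*C*(-21 + C))
L = -3552 (L = (2*37*(-21 + 37))*(-3) = (2*37*16)*(-3) = 1184*(-3) = -3552)
H(34, Z(-1, -11)) - L = (½)*(34 + 12)/34 - 1*(-3552) = (½)*(1/34)*46 + 3552 = 23/34 + 3552 = 120791/34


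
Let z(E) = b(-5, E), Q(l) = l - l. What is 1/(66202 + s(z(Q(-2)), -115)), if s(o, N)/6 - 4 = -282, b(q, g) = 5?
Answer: 1/64534 ≈ 1.5496e-5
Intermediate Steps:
Q(l) = 0
z(E) = 5
s(o, N) = -1668 (s(o, N) = 24 + 6*(-282) = 24 - 1692 = -1668)
1/(66202 + s(z(Q(-2)), -115)) = 1/(66202 - 1668) = 1/64534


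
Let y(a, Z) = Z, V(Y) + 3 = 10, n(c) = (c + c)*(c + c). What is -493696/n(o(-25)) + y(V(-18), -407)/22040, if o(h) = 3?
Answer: -2720268623/198360 ≈ -13714.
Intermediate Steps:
n(c) = 4*c² (n(c) = (2*c)*(2*c) = 4*c²)
V(Y) = 7 (V(Y) = -3 + 10 = 7)
-493696/n(o(-25)) + y(V(-18), -407)/22040 = -493696/(4*3²) - 407/22040 = -493696/(4*9) - 407*1/22040 = -493696/36 - 407/22040 = -493696*1/36 - 407/22040 = -123424/9 - 407/22040 = -2720268623/198360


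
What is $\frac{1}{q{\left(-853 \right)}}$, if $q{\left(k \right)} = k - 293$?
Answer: $- \frac{1}{1146} \approx -0.0008726$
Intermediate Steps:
$q{\left(k \right)} = -293 + k$ ($q{\left(k \right)} = k - 293 = -293 + k$)
$\frac{1}{q{\left(-853 \right)}} = \frac{1}{-293 - 853} = \frac{1}{-1146} = - \frac{1}{1146}$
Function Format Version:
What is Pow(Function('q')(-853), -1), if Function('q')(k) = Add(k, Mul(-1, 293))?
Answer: Rational(-1, 1146) ≈ -0.00087260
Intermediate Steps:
Function('q')(k) = Add(-293, k) (Function('q')(k) = Add(k, -293) = Add(-293, k))
Pow(Function('q')(-853), -1) = Pow(Add(-293, -853), -1) = Pow(-1146, -1) = Rational(-1, 1146)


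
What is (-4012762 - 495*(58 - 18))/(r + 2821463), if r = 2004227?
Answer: -2016281/2412845 ≈ -0.83564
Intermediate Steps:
(-4012762 - 495*(58 - 18))/(r + 2821463) = (-4012762 - 495*(58 - 18))/(2004227 + 2821463) = (-4012762 - 495*40)/4825690 = (-4012762 - 19800)*(1/4825690) = -4032562*1/4825690 = -2016281/2412845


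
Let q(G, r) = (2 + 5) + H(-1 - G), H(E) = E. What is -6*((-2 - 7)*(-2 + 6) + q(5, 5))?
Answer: 210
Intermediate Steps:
q(G, r) = 6 - G (q(G, r) = (2 + 5) + (-1 - G) = 7 + (-1 - G) = 6 - G)
-6*((-2 - 7)*(-2 + 6) + q(5, 5)) = -6*((-2 - 7)*(-2 + 6) + (6 - 1*5)) = -6*(-9*4 + (6 - 5)) = -6*(-36 + 1) = -6*(-35) = 210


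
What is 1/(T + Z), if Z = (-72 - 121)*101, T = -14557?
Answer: -1/34050 ≈ -2.9369e-5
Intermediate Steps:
Z = -19493 (Z = -193*101 = -19493)
1/(T + Z) = 1/(-14557 - 19493) = 1/(-34050) = -1/34050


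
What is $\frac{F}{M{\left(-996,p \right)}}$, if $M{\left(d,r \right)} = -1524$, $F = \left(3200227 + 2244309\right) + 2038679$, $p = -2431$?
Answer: $- \frac{2494405}{508} \approx -4910.2$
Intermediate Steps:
$F = 7483215$ ($F = 5444536 + 2038679 = 7483215$)
$\frac{F}{M{\left(-996,p \right)}} = \frac{7483215}{-1524} = 7483215 \left(- \frac{1}{1524}\right) = - \frac{2494405}{508}$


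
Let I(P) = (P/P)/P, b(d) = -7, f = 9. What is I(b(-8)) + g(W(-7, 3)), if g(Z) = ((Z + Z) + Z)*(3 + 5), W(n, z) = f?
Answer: 1511/7 ≈ 215.86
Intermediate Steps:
I(P) = 1/P
W(n, z) = 9
g(Z) = 24*Z (g(Z) = (2*Z + Z)*8 = (3*Z)*8 = 24*Z)
I(b(-8)) + g(W(-7, 3)) = 1/(-7) + 24*9 = -⅐ + 216 = 1511/7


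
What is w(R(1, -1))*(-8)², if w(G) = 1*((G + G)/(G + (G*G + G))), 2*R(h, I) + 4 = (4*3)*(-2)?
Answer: -32/3 ≈ -10.667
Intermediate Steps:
R(h, I) = -14 (R(h, I) = -2 + ((4*3)*(-2))/2 = -2 + (12*(-2))/2 = -2 + (½)*(-24) = -2 - 12 = -14)
w(G) = 2*G/(G² + 2*G) (w(G) = 1*((2*G)/(G + (G² + G))) = 1*((2*G)/(G + (G + G²))) = 1*((2*G)/(G² + 2*G)) = 1*(2*G/(G² + 2*G)) = 2*G/(G² + 2*G))
w(R(1, -1))*(-8)² = (2/(2 - 14))*(-8)² = (2/(-12))*64 = (2*(-1/12))*64 = -⅙*64 = -32/3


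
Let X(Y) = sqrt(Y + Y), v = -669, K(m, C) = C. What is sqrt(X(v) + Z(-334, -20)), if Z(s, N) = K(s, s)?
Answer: sqrt(-334 + I*sqrt(1338)) ≈ 0.99926 + 18.303*I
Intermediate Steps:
Z(s, N) = s
X(Y) = sqrt(2)*sqrt(Y) (X(Y) = sqrt(2*Y) = sqrt(2)*sqrt(Y))
sqrt(X(v) + Z(-334, -20)) = sqrt(sqrt(2)*sqrt(-669) - 334) = sqrt(sqrt(2)*(I*sqrt(669)) - 334) = sqrt(I*sqrt(1338) - 334) = sqrt(-334 + I*sqrt(1338))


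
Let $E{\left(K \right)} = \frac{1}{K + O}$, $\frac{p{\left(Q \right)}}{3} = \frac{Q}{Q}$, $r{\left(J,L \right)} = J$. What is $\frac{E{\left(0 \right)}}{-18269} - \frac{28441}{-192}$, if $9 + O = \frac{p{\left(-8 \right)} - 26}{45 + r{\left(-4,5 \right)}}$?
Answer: $\frac{25459843805}{171874752} \approx 148.13$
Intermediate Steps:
$p{\left(Q \right)} = 3$ ($p{\left(Q \right)} = 3 \frac{Q}{Q} = 3 \cdot 1 = 3$)
$O = - \frac{392}{41}$ ($O = -9 + \frac{3 - 26}{45 - 4} = -9 - \frac{23}{41} = - \frac{392}{41} \approx -9.561$)
$E{\left(K \right)} = \frac{1}{- \frac{392}{41} + K}$ ($E{\left(K \right)} = \frac{1}{K - \frac{392}{41}} = \frac{1}{- \frac{392}{41} + K}$)
$\frac{E{\left(0 \right)}}{-18269} - \frac{28441}{-192} = \frac{41 \frac{1}{-392 + 41 \cdot 0}}{-18269} - \frac{28441}{-192} = \frac{41}{-392 + 0} \left(- \frac{1}{18269}\right) - - \frac{28441}{192} = \frac{41}{-392} \left(- \frac{1}{18269}\right) + \frac{28441}{192} = 41 \left(- \frac{1}{392}\right) \left(- \frac{1}{18269}\right) + \frac{28441}{192} = \left(- \frac{41}{392}\right) \left(- \frac{1}{18269}\right) + \frac{28441}{192} = \frac{41}{7161448} + \frac{28441}{192} = \frac{25459843805}{171874752}$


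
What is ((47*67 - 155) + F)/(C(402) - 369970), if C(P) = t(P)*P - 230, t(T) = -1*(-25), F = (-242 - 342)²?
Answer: -983/1029 ≈ -0.95530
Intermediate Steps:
F = 341056 (F = (-584)² = 341056)
t(T) = 25
C(P) = -230 + 25*P (C(P) = 25*P - 230 = -230 + 25*P)
((47*67 - 155) + F)/(C(402) - 369970) = ((47*67 - 155) + 341056)/((-230 + 25*402) - 369970) = ((3149 - 155) + 341056)/((-230 + 10050) - 369970) = (2994 + 341056)/(9820 - 369970) = 344050/(-360150) = 344050*(-1/360150) = -983/1029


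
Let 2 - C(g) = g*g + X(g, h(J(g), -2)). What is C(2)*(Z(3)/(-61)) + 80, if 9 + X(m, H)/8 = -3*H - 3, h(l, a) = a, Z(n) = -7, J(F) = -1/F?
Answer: 5202/61 ≈ 85.279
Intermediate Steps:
X(m, H) = -96 - 24*H (X(m, H) = -72 + 8*(-3*H - 3) = -72 + 8*(-3 - 3*H) = -72 + (-24 - 24*H) = -96 - 24*H)
C(g) = 50 - g**2 (C(g) = 2 - (g*g + (-96 - 24*(-2))) = 2 - (g**2 + (-96 + 48)) = 2 - (g**2 - 48) = 2 - (-48 + g**2) = 2 + (48 - g**2) = 50 - g**2)
C(2)*(Z(3)/(-61)) + 80 = (50 - 1*2**2)*(-7/(-61)) + 80 = (50 - 1*4)*(-7*(-1/61)) + 80 = (50 - 4)*(7/61) + 80 = 46*(7/61) + 80 = 322/61 + 80 = 5202/61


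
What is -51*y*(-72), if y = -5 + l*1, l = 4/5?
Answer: -77112/5 ≈ -15422.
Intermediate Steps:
l = ⅘ (l = 4*(⅕) = ⅘ ≈ 0.80000)
y = -21/5 (y = -5 + (⅘)*1 = -5 + ⅘ = -21/5 ≈ -4.2000)
-51*y*(-72) = -51*(-21/5)*(-72) = (1071/5)*(-72) = -77112/5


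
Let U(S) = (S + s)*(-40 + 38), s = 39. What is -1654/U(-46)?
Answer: -827/7 ≈ -118.14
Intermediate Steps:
U(S) = -78 - 2*S (U(S) = (S + 39)*(-40 + 38) = (39 + S)*(-2) = -78 - 2*S)
-1654/U(-46) = -1654/(-78 - 2*(-46)) = -1654/(-78 + 92) = -1654/14 = -1654*1/14 = -827/7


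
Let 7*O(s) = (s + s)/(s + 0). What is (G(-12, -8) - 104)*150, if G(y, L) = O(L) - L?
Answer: -100500/7 ≈ -14357.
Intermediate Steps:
O(s) = 2/7 (O(s) = ((s + s)/(s + 0))/7 = ((2*s)/s)/7 = (⅐)*2 = 2/7)
G(y, L) = 2/7 - L
(G(-12, -8) - 104)*150 = ((2/7 - 1*(-8)) - 104)*150 = ((2/7 + 8) - 104)*150 = (58/7 - 104)*150 = -670/7*150 = -100500/7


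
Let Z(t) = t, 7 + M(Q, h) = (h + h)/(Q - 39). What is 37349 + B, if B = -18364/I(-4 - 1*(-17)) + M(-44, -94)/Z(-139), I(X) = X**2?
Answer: 72609525746/1949753 ≈ 37240.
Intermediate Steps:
M(Q, h) = -7 + 2*h/(-39 + Q) (M(Q, h) = -7 + (h + h)/(Q - 39) = -7 + (2*h)/(-39 + Q) = -7 + 2*h/(-39 + Q))
B = -211799051/1949753 (B = -18364/(-4 - 1*(-17))**2 + ((273 - 7*(-44) + 2*(-94))/(-39 - 44))/(-139) = -18364/(-4 + 17)**2 + ((273 + 308 - 188)/(-83))*(-1/139) = -18364/(13**2) - 1/83*393*(-1/139) = -18364/169 - 393/83*(-1/139) = -18364*1/169 + 393/11537 = -18364/169 + 393/11537 = -211799051/1949753 ≈ -108.63)
37349 + B = 37349 - 211799051/1949753 = 72609525746/1949753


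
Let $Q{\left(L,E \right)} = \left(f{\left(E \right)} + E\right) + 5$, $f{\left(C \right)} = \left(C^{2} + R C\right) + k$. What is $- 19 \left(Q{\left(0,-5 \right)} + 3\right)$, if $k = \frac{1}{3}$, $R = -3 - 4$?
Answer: $- \frac{3610}{3} \approx -1203.3$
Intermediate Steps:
$R = -7$ ($R = -3 - 4 = -7$)
$k = \frac{1}{3} \approx 0.33333$
$f{\left(C \right)} = \frac{1}{3} + C^{2} - 7 C$ ($f{\left(C \right)} = \left(C^{2} - 7 C\right) + \frac{1}{3} = \frac{1}{3} + C^{2} - 7 C$)
$Q{\left(L,E \right)} = \frac{16}{3} + E^{2} - 6 E$ ($Q{\left(L,E \right)} = \left(\left(\frac{1}{3} + E^{2} - 7 E\right) + E\right) + 5 = \left(\frac{1}{3} + E^{2} - 6 E\right) + 5 = \frac{16}{3} + E^{2} - 6 E$)
$- 19 \left(Q{\left(0,-5 \right)} + 3\right) = - 19 \left(\left(\frac{16}{3} + \left(-5\right)^{2} - -30\right) + 3\right) = - 19 \left(\left(\frac{16}{3} + 25 + 30\right) + 3\right) = - 19 \left(\frac{181}{3} + 3\right) = \left(-19\right) \frac{190}{3} = - \frac{3610}{3}$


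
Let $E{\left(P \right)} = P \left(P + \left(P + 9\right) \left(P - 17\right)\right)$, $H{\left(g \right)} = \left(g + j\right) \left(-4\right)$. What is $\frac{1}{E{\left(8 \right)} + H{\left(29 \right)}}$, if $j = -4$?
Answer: $- \frac{1}{1260} \approx -0.00079365$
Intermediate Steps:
$H{\left(g \right)} = 16 - 4 g$ ($H{\left(g \right)} = \left(g - 4\right) \left(-4\right) = \left(-4 + g\right) \left(-4\right) = 16 - 4 g$)
$E{\left(P \right)} = P \left(P + \left(-17 + P\right) \left(9 + P\right)\right)$ ($E{\left(P \right)} = P \left(P + \left(9 + P\right) \left(-17 + P\right)\right) = P \left(P + \left(-17 + P\right) \left(9 + P\right)\right)$)
$\frac{1}{E{\left(8 \right)} + H{\left(29 \right)}} = \frac{1}{8 \left(-153 + 8^{2} - 56\right) + \left(16 - 116\right)} = \frac{1}{8 \left(-153 + 64 - 56\right) + \left(16 - 116\right)} = \frac{1}{8 \left(-145\right) - 100} = \frac{1}{-1160 - 100} = \frac{1}{-1260} = - \frac{1}{1260}$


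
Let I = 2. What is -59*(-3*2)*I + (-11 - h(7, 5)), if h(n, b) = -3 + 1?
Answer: 699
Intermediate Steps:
h(n, b) = -2
-59*(-3*2)*I + (-11 - h(7, 5)) = -59*(-3*2)*2 + (-11 - 1*(-2)) = -(-354)*2 + (-11 + 2) = -59*(-12) - 9 = 708 - 9 = 699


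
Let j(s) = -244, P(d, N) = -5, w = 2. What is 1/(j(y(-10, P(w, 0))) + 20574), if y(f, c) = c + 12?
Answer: 1/20330 ≈ 4.9188e-5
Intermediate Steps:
y(f, c) = 12 + c
1/(j(y(-10, P(w, 0))) + 20574) = 1/(-244 + 20574) = 1/20330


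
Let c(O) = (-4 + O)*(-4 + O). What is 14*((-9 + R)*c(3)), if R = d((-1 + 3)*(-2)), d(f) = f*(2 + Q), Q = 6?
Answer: -574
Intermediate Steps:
c(O) = (-4 + O)**2
d(f) = 8*f (d(f) = f*(2 + 6) = f*8 = 8*f)
R = -32 (R = 8*((-1 + 3)*(-2)) = 8*(2*(-2)) = 8*(-4) = -32)
14*((-9 + R)*c(3)) = 14*((-9 - 32)*(-4 + 3)**2) = 14*(-41*(-1)**2) = 14*(-41*1) = 14*(-41) = -574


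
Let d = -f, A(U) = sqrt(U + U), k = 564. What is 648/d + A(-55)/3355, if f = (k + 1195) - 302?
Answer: -648/1457 + I*sqrt(110)/3355 ≈ -0.44475 + 0.0031261*I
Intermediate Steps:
f = 1457 (f = (564 + 1195) - 302 = 1759 - 302 = 1457)
A(U) = sqrt(2)*sqrt(U) (A(U) = sqrt(2*U) = sqrt(2)*sqrt(U))
d = -1457 (d = -1*1457 = -1457)
648/d + A(-55)/3355 = 648/(-1457) + (sqrt(2)*sqrt(-55))/3355 = 648*(-1/1457) + (sqrt(2)*(I*sqrt(55)))*(1/3355) = -648/1457 + (I*sqrt(110))*(1/3355) = -648/1457 + I*sqrt(110)/3355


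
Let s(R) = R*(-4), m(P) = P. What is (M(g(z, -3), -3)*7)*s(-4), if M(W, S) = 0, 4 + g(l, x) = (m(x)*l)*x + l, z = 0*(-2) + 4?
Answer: 0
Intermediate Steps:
s(R) = -4*R
z = 4 (z = 0 + 4 = 4)
g(l, x) = -4 + l + l*x**2 (g(l, x) = -4 + ((x*l)*x + l) = -4 + ((l*x)*x + l) = -4 + (l*x**2 + l) = -4 + (l + l*x**2) = -4 + l + l*x**2)
(M(g(z, -3), -3)*7)*s(-4) = (0*7)*(-4*(-4)) = 0*16 = 0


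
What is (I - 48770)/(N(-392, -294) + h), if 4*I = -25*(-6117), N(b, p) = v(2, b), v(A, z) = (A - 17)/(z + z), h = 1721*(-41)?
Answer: 8262380/55319809 ≈ 0.14936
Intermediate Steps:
h = -70561
v(A, z) = (-17 + A)/(2*z) (v(A, z) = (-17 + A)/((2*z)) = (-17 + A)*(1/(2*z)) = (-17 + A)/(2*z))
N(b, p) = -15/(2*b) (N(b, p) = (-17 + 2)/(2*b) = (1/2)*(-15)/b = -15/(2*b))
I = 152925/4 (I = (-25*(-6117))/4 = (1/4)*152925 = 152925/4 ≈ 38231.)
(I - 48770)/(N(-392, -294) + h) = (152925/4 - 48770)/(-15/2/(-392) - 70561) = -42155/(4*(-15/2*(-1/392) - 70561)) = -42155/(4*(15/784 - 70561)) = -42155/(4*(-55319809/784)) = -42155/4*(-784/55319809) = 8262380/55319809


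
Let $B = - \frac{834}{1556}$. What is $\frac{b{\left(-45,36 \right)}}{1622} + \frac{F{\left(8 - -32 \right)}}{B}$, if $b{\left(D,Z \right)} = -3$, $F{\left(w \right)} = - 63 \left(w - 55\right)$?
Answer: $- \frac{397503957}{225458} \approx -1763.1$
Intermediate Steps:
$F{\left(w \right)} = 3465 - 63 w$ ($F{\left(w \right)} = - 63 \left(-55 + w\right) = 3465 - 63 w$)
$B = - \frac{417}{778}$ ($B = \left(-834\right) \frac{1}{1556} = - \frac{417}{778} \approx -0.53599$)
$\frac{b{\left(-45,36 \right)}}{1622} + \frac{F{\left(8 - -32 \right)}}{B} = - \frac{3}{1622} + \frac{3465 - 63 \left(8 - -32\right)}{- \frac{417}{778}} = \left(-3\right) \frac{1}{1622} + \left(3465 - 63 \left(8 + 32\right)\right) \left(- \frac{778}{417}\right) = - \frac{3}{1622} + \left(3465 - 2520\right) \left(- \frac{778}{417}\right) = - \frac{3}{1622} + 945 \left(- \frac{778}{417}\right) = - \frac{3}{1622} - \frac{245070}{139} = - \frac{397503957}{225458}$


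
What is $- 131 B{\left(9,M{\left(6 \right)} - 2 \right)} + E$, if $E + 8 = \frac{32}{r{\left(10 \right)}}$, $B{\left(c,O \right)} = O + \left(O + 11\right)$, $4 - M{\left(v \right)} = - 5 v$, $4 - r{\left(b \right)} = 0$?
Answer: $-9825$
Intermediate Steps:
$r{\left(b \right)} = 4$ ($r{\left(b \right)} = 4 - 0 = 4 + 0 = 4$)
$M{\left(v \right)} = 4 + 5 v$ ($M{\left(v \right)} = 4 - - 5 v = 4 + 5 v$)
$B{\left(c,O \right)} = 11 + 2 O$ ($B{\left(c,O \right)} = O + \left(11 + O\right) = 11 + 2 O$)
$E = 0$ ($E = -8 + \frac{32}{4} = -8 + 32 \cdot \frac{1}{4} = -8 + 8 = 0$)
$- 131 B{\left(9,M{\left(6 \right)} - 2 \right)} + E = - 131 \left(11 + 2 \left(\left(4 + 5 \cdot 6\right) - 2\right)\right) + 0 = - 131 \left(11 + 2 \left(\left(4 + 30\right) - 2\right)\right) + 0 = - 131 \left(11 + 2 \left(34 - 2\right)\right) + 0 = - 131 \left(11 + 2 \cdot 32\right) + 0 = - 131 \left(11 + 64\right) + 0 = \left(-131\right) 75 + 0 = -9825 + 0 = -9825$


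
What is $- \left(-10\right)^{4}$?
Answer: $-10000$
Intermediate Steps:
$- \left(-10\right)^{4} = \left(-1\right) 10000 = -10000$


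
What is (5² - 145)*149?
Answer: -17880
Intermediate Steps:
(5² - 145)*149 = (25 - 145)*149 = -120*149 = -17880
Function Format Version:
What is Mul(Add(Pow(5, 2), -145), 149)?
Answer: -17880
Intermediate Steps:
Mul(Add(Pow(5, 2), -145), 149) = Mul(Add(25, -145), 149) = Mul(-120, 149) = -17880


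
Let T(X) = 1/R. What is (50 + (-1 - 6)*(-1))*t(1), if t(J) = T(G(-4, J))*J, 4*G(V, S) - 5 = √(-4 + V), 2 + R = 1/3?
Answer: -171/5 ≈ -34.200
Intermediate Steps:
R = -5/3 (R = -2 + 1/3 = -2 + ⅓ = -5/3 ≈ -1.6667)
G(V, S) = 5/4 + √(-4 + V)/4
T(X) = -⅗ (T(X) = 1/(-5/3) = -⅗)
t(J) = -3*J/5
(50 + (-1 - 6)*(-1))*t(1) = (50 + (-1 - 6)*(-1))*(-⅗*1) = (50 - 7*(-1))*(-⅗) = (50 + 7)*(-⅗) = 57*(-⅗) = -171/5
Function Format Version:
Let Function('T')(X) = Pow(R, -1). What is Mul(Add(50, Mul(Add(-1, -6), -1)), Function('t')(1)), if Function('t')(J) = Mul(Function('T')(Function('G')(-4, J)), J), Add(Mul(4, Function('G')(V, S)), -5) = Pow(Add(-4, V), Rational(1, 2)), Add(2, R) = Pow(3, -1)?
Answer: Rational(-171, 5) ≈ -34.200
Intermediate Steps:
R = Rational(-5, 3) (R = Add(-2, Pow(3, -1)) = Add(-2, Rational(1, 3)) = Rational(-5, 3) ≈ -1.6667)
Function('G')(V, S) = Add(Rational(5, 4), Mul(Rational(1, 4), Pow(Add(-4, V), Rational(1, 2))))
Function('T')(X) = Rational(-3, 5) (Function('T')(X) = Pow(Rational(-5, 3), -1) = Rational(-3, 5))
Function('t')(J) = Mul(Rational(-3, 5), J)
Mul(Add(50, Mul(Add(-1, -6), -1)), Function('t')(1)) = Mul(Add(50, Mul(Add(-1, -6), -1)), Mul(Rational(-3, 5), 1)) = Mul(Add(50, Mul(-7, -1)), Rational(-3, 5)) = Mul(Add(50, 7), Rational(-3, 5)) = Mul(57, Rational(-3, 5)) = Rational(-171, 5)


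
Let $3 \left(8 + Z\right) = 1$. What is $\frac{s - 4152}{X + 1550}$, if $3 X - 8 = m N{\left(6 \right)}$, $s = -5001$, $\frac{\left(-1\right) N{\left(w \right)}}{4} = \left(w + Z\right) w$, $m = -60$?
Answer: $- \frac{27459}{2258} \approx -12.161$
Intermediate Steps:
$Z = - \frac{23}{3}$ ($Z = -8 + \frac{1}{3} \cdot 1 = -8 + \frac{1}{3} = - \frac{23}{3} \approx -7.6667$)
$N{\left(w \right)} = - 4 w \left(- \frac{23}{3} + w\right)$ ($N{\left(w \right)} = - 4 \left(w - \frac{23}{3}\right) w = - 4 \left(- \frac{23}{3} + w\right) w = - 4 w \left(- \frac{23}{3} + w\right)$)
$X = - \frac{2392}{3}$ ($X = \frac{8}{3} + \frac{\left(-60\right) \frac{4}{3} \cdot 6 \left(23 - 18\right)}{3} = \frac{8}{3} + \frac{\left(-60\right) \frac{4}{3} \cdot 6 \cdot 5}{3} = \frac{8}{3} + \frac{\left(-60\right) 40}{3} = \frac{8}{3} + \frac{1}{3} \left(-2400\right) = \frac{8}{3} - 800 = - \frac{2392}{3} \approx -797.33$)
$\frac{s - 4152}{X + 1550} = \frac{-5001 - 4152}{- \frac{2392}{3} + 1550} = - \frac{9153}{\frac{2258}{3}} = \left(-9153\right) \frac{3}{2258} = - \frac{27459}{2258}$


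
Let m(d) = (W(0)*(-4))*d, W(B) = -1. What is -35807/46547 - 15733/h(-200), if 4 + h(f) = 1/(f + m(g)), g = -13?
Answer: 184509506389/46965923 ≈ 3928.6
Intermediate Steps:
m(d) = 4*d (m(d) = (-1*(-4))*d = 4*d)
h(f) = -4 + 1/(-52 + f) (h(f) = -4 + 1/(f + 4*(-13)) = -4 + 1/(f - 52) = -4 + 1/(-52 + f))
-35807/46547 - 15733/h(-200) = -35807/46547 - 15733*(-52 - 200)/(209 - 4*(-200)) = -35807*1/46547 - 15733*(-252/(209 + 800)) = -35807/46547 - 15733/((-1/252*1009)) = -35807/46547 - 15733/(-1009/252) = -35807/46547 - 15733*(-252/1009) = -35807/46547 + 3964716/1009 = 184509506389/46965923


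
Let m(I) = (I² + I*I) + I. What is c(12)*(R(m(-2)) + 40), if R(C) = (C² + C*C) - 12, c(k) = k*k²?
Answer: 172800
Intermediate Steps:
c(k) = k³
m(I) = I + 2*I² (m(I) = (I² + I²) + I = 2*I² + I = I + 2*I²)
R(C) = -12 + 2*C² (R(C) = (C² + C²) - 12 = 2*C² - 12 = -12 + 2*C²)
c(12)*(R(m(-2)) + 40) = 12³*((-12 + 2*(-2*(1 + 2*(-2)))²) + 40) = 1728*((-12 + 2*(-2*(1 - 4))²) + 40) = 1728*((-12 + 2*(-2*(-3))²) + 40) = 1728*((-12 + 2*6²) + 40) = 1728*((-12 + 2*36) + 40) = 1728*((-12 + 72) + 40) = 1728*(60 + 40) = 1728*100 = 172800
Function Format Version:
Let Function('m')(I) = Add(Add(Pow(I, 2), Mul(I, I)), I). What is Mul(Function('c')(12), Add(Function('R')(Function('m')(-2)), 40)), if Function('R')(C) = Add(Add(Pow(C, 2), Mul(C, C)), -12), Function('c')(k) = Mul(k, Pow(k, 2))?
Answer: 172800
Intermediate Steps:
Function('c')(k) = Pow(k, 3)
Function('m')(I) = Add(I, Mul(2, Pow(I, 2))) (Function('m')(I) = Add(Add(Pow(I, 2), Pow(I, 2)), I) = Add(Mul(2, Pow(I, 2)), I) = Add(I, Mul(2, Pow(I, 2))))
Function('R')(C) = Add(-12, Mul(2, Pow(C, 2))) (Function('R')(C) = Add(Add(Pow(C, 2), Pow(C, 2)), -12) = Add(Mul(2, Pow(C, 2)), -12) = Add(-12, Mul(2, Pow(C, 2))))
Mul(Function('c')(12), Add(Function('R')(Function('m')(-2)), 40)) = Mul(Pow(12, 3), Add(Add(-12, Mul(2, Pow(Mul(-2, Add(1, Mul(2, -2))), 2))), 40)) = Mul(1728, Add(Add(-12, Mul(2, Pow(Mul(-2, Add(1, -4)), 2))), 40)) = Mul(1728, Add(Add(-12, Mul(2, Pow(Mul(-2, -3), 2))), 40)) = Mul(1728, Add(Add(-12, Mul(2, Pow(6, 2))), 40)) = Mul(1728, Add(Add(-12, Mul(2, 36)), 40)) = Mul(1728, Add(Add(-12, 72), 40)) = Mul(1728, Add(60, 40)) = Mul(1728, 100) = 172800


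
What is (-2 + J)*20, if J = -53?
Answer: -1100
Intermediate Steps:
(-2 + J)*20 = (-2 - 53)*20 = -55*20 = -1100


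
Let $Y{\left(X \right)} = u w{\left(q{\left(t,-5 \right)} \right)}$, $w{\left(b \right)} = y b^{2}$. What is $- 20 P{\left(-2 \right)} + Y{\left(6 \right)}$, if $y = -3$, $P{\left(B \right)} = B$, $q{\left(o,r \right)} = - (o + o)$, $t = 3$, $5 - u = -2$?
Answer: $-716$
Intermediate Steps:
$u = 7$ ($u = 5 - -2 = 5 + 2 = 7$)
$q{\left(o,r \right)} = - 2 o$
$w{\left(b \right)} = - 3 b^{2}$
$Y{\left(X \right)} = -756$ ($Y{\left(X \right)} = 7 \left(- 3 \left(\left(-2\right) 3\right)^{2}\right) = 7 \left(- 3 \left(-6\right)^{2}\right) = 7 \left(\left(-3\right) 36\right) = 7 \left(-108\right) = -756$)
$- 20 P{\left(-2 \right)} + Y{\left(6 \right)} = \left(-20\right) \left(-2\right) - 756 = 40 - 756 = -716$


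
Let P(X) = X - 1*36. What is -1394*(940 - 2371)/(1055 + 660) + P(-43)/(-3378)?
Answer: 6738617177/5793270 ≈ 1163.2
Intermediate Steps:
P(X) = -36 + X (P(X) = X - 36 = -36 + X)
-1394*(940 - 2371)/(1055 + 660) + P(-43)/(-3378) = -1394*(940 - 2371)/(1055 + 660) + (-36 - 43)/(-3378) = -1394/(1715/(-1431)) - 79*(-1/3378) = -1394/(1715*(-1/1431)) + 79/3378 = -1394/(-1715/1431) + 79/3378 = -1394*(-1431/1715) + 79/3378 = 1994814/1715 + 79/3378 = 6738617177/5793270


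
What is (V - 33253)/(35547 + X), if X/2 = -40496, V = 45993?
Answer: -2548/9089 ≈ -0.28034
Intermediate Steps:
X = -80992 (X = 2*(-40496) = -80992)
(V - 33253)/(35547 + X) = (45993 - 33253)/(35547 - 80992) = 12740/(-45445) = 12740*(-1/45445) = -2548/9089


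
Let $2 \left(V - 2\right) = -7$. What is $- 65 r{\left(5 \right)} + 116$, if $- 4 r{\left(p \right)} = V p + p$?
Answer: $\frac{603}{8} \approx 75.375$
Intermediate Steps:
$V = - \frac{3}{2}$ ($V = 2 + \frac{1}{2} \left(-7\right) = 2 - \frac{7}{2} = - \frac{3}{2} \approx -1.5$)
$r{\left(p \right)} = \frac{p}{8}$ ($r{\left(p \right)} = - \frac{- \frac{3 p}{2} + p}{4} = - \frac{\left(- \frac{1}{2}\right) p}{4} = \frac{p}{8}$)
$- 65 r{\left(5 \right)} + 116 = - 65 \cdot \frac{1}{8} \cdot 5 + 116 = \left(-65\right) \frac{5}{8} + 116 = - \frac{325}{8} + 116 = \frac{603}{8}$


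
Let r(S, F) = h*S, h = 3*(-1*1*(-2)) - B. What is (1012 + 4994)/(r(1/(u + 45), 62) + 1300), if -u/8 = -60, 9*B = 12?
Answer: 96525/20893 ≈ 4.6200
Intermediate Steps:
B = 4/3 (B = (1/9)*12 = 4/3 ≈ 1.3333)
u = 480 (u = -8*(-60) = 480)
h = 14/3 (h = 3*(-1*1*(-2)) - 1*4/3 = 3*(-1*(-2)) - 4/3 = 3*2 - 4/3 = 6 - 4/3 = 14/3 ≈ 4.6667)
r(S, F) = 14*S/3
(1012 + 4994)/(r(1/(u + 45), 62) + 1300) = (1012 + 4994)/(14/(3*(480 + 45)) + 1300) = 6006/((14/3)/525 + 1300) = 6006/((14/3)*(1/525) + 1300) = 6006/(2/225 + 1300) = 6006/(292502/225) = 6006*(225/292502) = 96525/20893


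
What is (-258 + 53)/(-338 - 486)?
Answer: 205/824 ≈ 0.24879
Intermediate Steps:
(-258 + 53)/(-338 - 486) = -205/(-824) = -205*(-1/824) = 205/824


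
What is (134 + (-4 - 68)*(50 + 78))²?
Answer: 82482724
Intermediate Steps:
(134 + (-4 - 68)*(50 + 78))² = (134 - 72*128)² = (134 - 9216)² = (-9082)² = 82482724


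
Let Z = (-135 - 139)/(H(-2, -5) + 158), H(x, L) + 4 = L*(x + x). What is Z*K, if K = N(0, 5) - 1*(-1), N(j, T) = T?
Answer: -274/29 ≈ -9.4483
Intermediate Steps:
H(x, L) = -4 + 2*L*x (H(x, L) = -4 + L*(x + x) = -4 + L*(2*x) = -4 + 2*L*x)
K = 6 (K = 5 - 1*(-1) = 5 + 1 = 6)
Z = -137/87 (Z = (-135 - 139)/((-4 + 2*(-5)*(-2)) + 158) = -274/((-4 + 20) + 158) = -274/(16 + 158) = -274/174 = -274*1/174 = -137/87 ≈ -1.5747)
Z*K = -137/87*6 = -274/29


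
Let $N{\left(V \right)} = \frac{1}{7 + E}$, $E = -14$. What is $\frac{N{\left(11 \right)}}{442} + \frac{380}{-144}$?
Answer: $- \frac{146983}{55692} \approx -2.6392$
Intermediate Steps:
$N{\left(V \right)} = - \frac{1}{7}$ ($N{\left(V \right)} = \frac{1}{7 - 14} = \frac{1}{-7} = - \frac{1}{7}$)
$\frac{N{\left(11 \right)}}{442} + \frac{380}{-144} = - \frac{1}{7 \cdot 442} + \frac{380}{-144} = \left(- \frac{1}{7}\right) \frac{1}{442} + 380 \left(- \frac{1}{144}\right) = - \frac{1}{3094} - \frac{95}{36} = - \frac{146983}{55692}$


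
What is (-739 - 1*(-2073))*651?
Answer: 868434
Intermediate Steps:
(-739 - 1*(-2073))*651 = (-739 + 2073)*651 = 1334*651 = 868434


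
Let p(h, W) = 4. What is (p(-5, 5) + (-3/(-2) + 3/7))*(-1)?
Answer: -83/14 ≈ -5.9286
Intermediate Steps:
(p(-5, 5) + (-3/(-2) + 3/7))*(-1) = (4 + (-3/(-2) + 3/7))*(-1) = (4 + (-3*(-½) + 3*(⅐)))*(-1) = (4 + (3/2 + 3/7))*(-1) = (4 + 27/14)*(-1) = (83/14)*(-1) = -83/14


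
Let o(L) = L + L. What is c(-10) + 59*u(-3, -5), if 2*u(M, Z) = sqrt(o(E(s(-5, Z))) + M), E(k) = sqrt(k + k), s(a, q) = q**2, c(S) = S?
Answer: -10 + 59*sqrt(-3 + 10*sqrt(2))/2 ≈ 88.470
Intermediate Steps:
E(k) = sqrt(2)*sqrt(k) (E(k) = sqrt(2*k) = sqrt(2)*sqrt(k))
o(L) = 2*L
u(M, Z) = sqrt(M + 2*sqrt(2)*sqrt(Z**2))/2 (u(M, Z) = sqrt(2*(sqrt(2)*sqrt(Z**2)) + M)/2 = sqrt(2*sqrt(2)*sqrt(Z**2) + M)/2 = sqrt(M + 2*sqrt(2)*sqrt(Z**2))/2)
c(-10) + 59*u(-3, -5) = -10 + 59*(sqrt(-3 + 2*sqrt(2)*sqrt((-5)**2))/2) = -10 + 59*(sqrt(-3 + 2*sqrt(2)*sqrt(25))/2) = -10 + 59*(sqrt(-3 + 2*sqrt(2)*5)/2) = -10 + 59*(sqrt(-3 + 10*sqrt(2))/2) = -10 + 59*sqrt(-3 + 10*sqrt(2))/2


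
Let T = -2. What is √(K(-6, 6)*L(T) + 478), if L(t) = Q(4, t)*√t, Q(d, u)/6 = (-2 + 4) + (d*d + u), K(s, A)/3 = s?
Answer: √(478 - 1728*I*√2) ≈ 38.523 - 31.718*I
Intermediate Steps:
K(s, A) = 3*s
Q(d, u) = 12 + 6*u + 6*d² (Q(d, u) = 6*((-2 + 4) + (d*d + u)) = 6*(2 + (d² + u)) = 6*(2 + (u + d²)) = 6*(2 + u + d²) = 12 + 6*u + 6*d²)
L(t) = √t*(108 + 6*t) (L(t) = (12 + 6*t + 6*4²)*√t = (12 + 6*t + 6*16)*√t = (12 + 6*t + 96)*√t = (108 + 6*t)*√t = √t*(108 + 6*t))
√(K(-6, 6)*L(T) + 478) = √((3*(-6))*(6*√(-2)*(18 - 2)) + 478) = √(-108*I*√2*16 + 478) = √(-1728*I*√2 + 478) = √(478 - 1728*I*√2)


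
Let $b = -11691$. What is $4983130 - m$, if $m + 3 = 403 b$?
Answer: $9694606$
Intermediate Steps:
$m = -4711476$ ($m = -3 + 403 \left(-11691\right) = -3 - 4711473 = -4711476$)
$4983130 - m = 4983130 - -4711476 = 4983130 + 4711476 = 9694606$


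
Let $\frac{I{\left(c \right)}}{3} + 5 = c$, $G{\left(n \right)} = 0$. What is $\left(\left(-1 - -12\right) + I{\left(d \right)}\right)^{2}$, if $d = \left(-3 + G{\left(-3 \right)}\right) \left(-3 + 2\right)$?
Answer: $25$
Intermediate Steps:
$d = 3$ ($d = \left(-3 + 0\right) \left(-3 + 2\right) = \left(-3\right) \left(-1\right) = 3$)
$I{\left(c \right)} = -15 + 3 c$
$\left(\left(-1 - -12\right) + I{\left(d \right)}\right)^{2} = \left(\left(-1 - -12\right) + \left(-15 + 3 \cdot 3\right)\right)^{2} = \left(\left(-1 + 12\right) + \left(-15 + 9\right)\right)^{2} = \left(11 - 6\right)^{2} = 5^{2} = 25$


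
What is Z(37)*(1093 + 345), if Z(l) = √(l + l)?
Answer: 1438*√74 ≈ 12370.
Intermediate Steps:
Z(l) = √2*√l (Z(l) = √(2*l) = √2*√l)
Z(37)*(1093 + 345) = (√2*√37)*(1093 + 345) = √74*1438 = 1438*√74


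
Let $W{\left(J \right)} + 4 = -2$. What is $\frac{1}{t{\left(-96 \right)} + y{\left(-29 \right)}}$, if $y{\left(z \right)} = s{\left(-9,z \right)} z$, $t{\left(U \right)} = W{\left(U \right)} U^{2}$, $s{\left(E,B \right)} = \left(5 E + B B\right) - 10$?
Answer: $- \frac{1}{78090} \approx -1.2806 \cdot 10^{-5}$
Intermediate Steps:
$W{\left(J \right)} = -6$ ($W{\left(J \right)} = -4 - 2 = -6$)
$s{\left(E,B \right)} = -10 + B^{2} + 5 E$ ($s{\left(E,B \right)} = \left(5 E + B^{2}\right) - 10 = \left(B^{2} + 5 E\right) - 10 = -10 + B^{2} + 5 E$)
$t{\left(U \right)} = - 6 U^{2}$
$y{\left(z \right)} = z \left(-55 + z^{2}\right)$ ($y{\left(z \right)} = \left(-10 + z^{2} + 5 \left(-9\right)\right) z = \left(-10 + z^{2} - 45\right) z = \left(-55 + z^{2}\right) z = z \left(-55 + z^{2}\right)$)
$\frac{1}{t{\left(-96 \right)} + y{\left(-29 \right)}} = \frac{1}{- 6 \left(-96\right)^{2} - 29 \left(-55 + \left(-29\right)^{2}\right)} = \frac{1}{\left(-6\right) 9216 - 29 \left(-55 + 841\right)} = \frac{1}{-55296 - 22794} = \frac{1}{-78090} = - \frac{1}{78090}$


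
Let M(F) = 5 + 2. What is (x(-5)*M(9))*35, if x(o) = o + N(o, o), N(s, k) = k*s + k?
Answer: 3675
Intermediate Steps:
M(F) = 7
N(s, k) = k + k*s
x(o) = o + o*(1 + o)
(x(-5)*M(9))*35 = (-5*(2 - 5)*7)*35 = (-5*(-3)*7)*35 = (15*7)*35 = 105*35 = 3675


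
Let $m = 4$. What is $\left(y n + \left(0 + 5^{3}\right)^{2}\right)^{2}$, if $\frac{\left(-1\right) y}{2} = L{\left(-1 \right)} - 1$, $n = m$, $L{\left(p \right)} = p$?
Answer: $244640881$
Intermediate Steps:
$n = 4$
$y = 4$ ($y = - 2 \left(-1 - 1\right) = \left(-2\right) \left(-2\right) = 4$)
$\left(y n + \left(0 + 5^{3}\right)^{2}\right)^{2} = \left(4 \cdot 4 + \left(0 + 5^{3}\right)^{2}\right)^{2} = \left(16 + \left(0 + 125\right)^{2}\right)^{2} = \left(16 + 125^{2}\right)^{2} = \left(16 + 15625\right)^{2} = 15641^{2} = 244640881$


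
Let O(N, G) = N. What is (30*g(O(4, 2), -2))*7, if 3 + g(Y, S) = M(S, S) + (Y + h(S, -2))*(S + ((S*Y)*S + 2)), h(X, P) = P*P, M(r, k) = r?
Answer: 25830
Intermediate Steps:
h(X, P) = P²
g(Y, S) = -3 + S + (4 + Y)*(2 + S + Y*S²) (g(Y, S) = -3 + (S + (Y + (-2)²)*(S + ((S*Y)*S + 2))) = -3 + (S + (Y + 4)*(S + (Y*S² + 2))) = -3 + (S + (4 + Y)*(S + (2 + Y*S²))) = -3 + (S + (4 + Y)*(2 + S + Y*S²)) = -3 + S + (4 + Y)*(2 + S + Y*S²))
(30*g(O(4, 2), -2))*7 = (30*(5 + 2*4 + 5*(-2) - 2*4 + (-2)²*4² + 4*4*(-2)²))*7 = (30*(5 + 8 - 10 - 8 + 4*16 + 4*4*4))*7 = (30*(5 + 8 - 10 - 8 + 64 + 64))*7 = (30*123)*7 = 3690*7 = 25830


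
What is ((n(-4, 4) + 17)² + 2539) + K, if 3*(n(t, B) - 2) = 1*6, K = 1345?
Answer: 4325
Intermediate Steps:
n(t, B) = 4 (n(t, B) = 2 + (1*6)/3 = 2 + (⅓)*6 = 2 + 2 = 4)
((n(-4, 4) + 17)² + 2539) + K = ((4 + 17)² + 2539) + 1345 = (21² + 2539) + 1345 = (441 + 2539) + 1345 = 2980 + 1345 = 4325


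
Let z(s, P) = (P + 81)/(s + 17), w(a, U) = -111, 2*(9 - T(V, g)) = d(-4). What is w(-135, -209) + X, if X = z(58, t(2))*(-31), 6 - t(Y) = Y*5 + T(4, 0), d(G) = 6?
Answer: -10526/75 ≈ -140.35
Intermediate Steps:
T(V, g) = 6 (T(V, g) = 9 - 1/2*6 = 9 - 3 = 6)
t(Y) = -5*Y (t(Y) = 6 - (Y*5 + 6) = 6 - (5*Y + 6) = 6 - (6 + 5*Y) = 6 + (-6 - 5*Y) = -5*Y)
z(s, P) = (81 + P)/(17 + s)
X = -2201/75 (X = ((81 - 5*2)/(17 + 58))*(-31) = ((81 - 10)/75)*(-31) = ((1/75)*71)*(-31) = (71/75)*(-31) = -2201/75 ≈ -29.347)
w(-135, -209) + X = -111 - 2201/75 = -10526/75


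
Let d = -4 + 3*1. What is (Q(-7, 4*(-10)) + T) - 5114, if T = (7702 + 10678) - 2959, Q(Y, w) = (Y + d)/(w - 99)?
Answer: 1432681/139 ≈ 10307.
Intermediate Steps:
d = -1 (d = -4 + 3 = -1)
Q(Y, w) = (-1 + Y)/(-99 + w) (Q(Y, w) = (Y - 1)/(w - 99) = (-1 + Y)/(-99 + w))
T = 15421 (T = 18380 - 2959 = 15421)
(Q(-7, 4*(-10)) + T) - 5114 = ((-1 - 7)/(-99 + 4*(-10)) + 15421) - 5114 = (-8/(-99 - 40) + 15421) - 5114 = (-8/(-139) + 15421) - 5114 = (-1/139*(-8) + 15421) - 5114 = (8/139 + 15421) - 5114 = 2143527/139 - 5114 = 1432681/139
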